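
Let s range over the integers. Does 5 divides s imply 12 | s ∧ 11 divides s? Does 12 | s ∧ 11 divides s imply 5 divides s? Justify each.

[⇒] This fails: take s = 5. Certainly 5 ∣ 5, but 12 ∤ 5.

[⇐] This fails: take s = 132. Both 12 ∣ 132 and 11 ∣ 132, yet 132 is not a multiple of 5 (since 132 = 26·5 + 2), so 5 ∤ 132.

Neither direction holds.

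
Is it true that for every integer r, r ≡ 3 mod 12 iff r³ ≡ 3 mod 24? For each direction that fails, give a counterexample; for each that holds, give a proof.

The forward direction fails; the converse holds.

(⟹) This fails: take r = 15. Then 15 ≡ 3 (mod 12), but 15³ = 3375 ≡ 15 (mod 24), not 3.

(⟸) Conversely, the residues r modulo 24 with r³ ≡ 3 (mod 24) are exactly {3}, and each is ≡ 3 (mod 12).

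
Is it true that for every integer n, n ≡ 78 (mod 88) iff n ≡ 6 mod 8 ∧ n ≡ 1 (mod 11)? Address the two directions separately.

(⇒) Suppose n ≡ 78 (mod 88); write n = 88j + 78. Since 8 ∣ 88, reducing mod 8 gives n ≡ 78 ≡ 6 (mod 8); since 11 ∣ 88, reducing mod 11 gives n ≡ 78 ≡ 1 (mod 11).

(⇐) Conversely, if n ≡ 6 (mod 8) and n ≡ 1 (mod 11), then by the Chinese remainder theorem n ≡ 78 (mod 88). This is exactly n ≡ 78 (mod 88).

Both directions hold; the statement is true.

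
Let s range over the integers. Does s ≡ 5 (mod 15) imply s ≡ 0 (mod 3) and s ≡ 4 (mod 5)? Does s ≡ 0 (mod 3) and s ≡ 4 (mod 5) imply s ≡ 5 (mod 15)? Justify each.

[⇒] This fails: s = 5 gives 5 ≡ 5 (mod 15) but 5 ≡ 2 (mod 3), so the conjunction on the right does not hold.

[⇐] This fails: s = 9 satisfies both congruences on the right (9 ≡ 0 mod 3 and 9 ≡ 4 mod 5) yet 9 ≡ 9 (mod 15), not 5.

Both directions fail.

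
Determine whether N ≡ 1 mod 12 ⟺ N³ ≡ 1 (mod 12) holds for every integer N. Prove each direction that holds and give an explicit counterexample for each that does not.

[⇒] Suppose N ≡ 1 mod 12. Write N = 12j + 1. Then (12j + 1)³ = 1728j³ + 432j² + 36j + 1 = 12(144j³ + 36j² + 3j) + 1, so N³ ≡ 1 (mod 12).

[⇐] Conversely, suppose N³ ≡ 1 (mod 12). The only residue r in {0, …, 11} with r³ ≡ 1 (mod 12) is r = 1, so N ≡ 1 (mod 12).

Both directions hold.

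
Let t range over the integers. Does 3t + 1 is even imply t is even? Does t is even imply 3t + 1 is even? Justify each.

(→) This fails: t = 7 gives 3t + 1 = 22, which is even, but 7 is odd, not even.

(←) This also fails: t = 6 is even, but 3t + 1 = 19 is odd, not even.

(⇒) fails and (⇐) fails.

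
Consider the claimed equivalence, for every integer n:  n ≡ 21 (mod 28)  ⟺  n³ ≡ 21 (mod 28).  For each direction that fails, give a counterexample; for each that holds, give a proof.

Both directions hold; the statement is true.

(⇐) Suppose n³ ≡ 21 (mod 28). The only residue r in {0, …, 27} with r³ ≡ 21 (mod 28) is r = 21, so n ≡ 21 (mod 28).

(⇒) Suppose n ≡ 21 (mod 28). Write n = 28j + 21. Then (28j + 21)³ = 21952j³ + 49392j² + 37044j + 9261 = 28(784j³ + 1764j² + 1323j + 330) + 21, so n³ ≡ 21 (mod 28).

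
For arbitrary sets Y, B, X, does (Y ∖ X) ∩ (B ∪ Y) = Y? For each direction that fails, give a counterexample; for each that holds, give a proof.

(⊆) Let x ∈ (Y ∖ X) ∩ (B ∪ Y). Then either x ∈ Y and x ∉ B, X; or x ∈ Y ∩ B and x ∉ X. In each case x ∈ Y, so (Y ∖ X) ∩ (B ∪ Y) ⊆ Y.

(⊇) This inclusion fails. Take Y = {1}, B = ∅, X = {1}; then 1 ∈ Y but 1 ∉ (Y ∖ X) ∩ (B ∪ Y).

The sets are not equal: only the forward inclusion holds.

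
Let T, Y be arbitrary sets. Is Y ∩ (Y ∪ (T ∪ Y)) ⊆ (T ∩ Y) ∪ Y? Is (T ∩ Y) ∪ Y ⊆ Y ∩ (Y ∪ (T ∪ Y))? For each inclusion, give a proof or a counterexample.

Both inclusions hold.

(⟹) Let x ∈ Y ∩ (Y ∪ (T ∪ Y)). Then either x ∈ Y and x ∉ T; or x ∈ T ∩ Y. In each case x ∈ (T ∩ Y) ∪ Y, so Y ∩ (Y ∪ (T ∪ Y)) ⊆ (T ∩ Y) ∪ Y.

(⟸) Let x ∈ (T ∩ Y) ∪ Y. Then either x ∈ Y and x ∉ T; or x ∈ T ∩ Y. In each case x ∈ Y ∩ (Y ∪ (T ∪ Y)), so (T ∩ Y) ∪ Y ⊆ Y ∩ (Y ∪ (T ∪ Y)).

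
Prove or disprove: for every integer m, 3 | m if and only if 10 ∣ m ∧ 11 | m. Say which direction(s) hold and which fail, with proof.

(⇒) This fails: take m = 3. Certainly 3 ∣ 3, but 10 ∤ 3.

(⇐) This fails: take m = 110. Both 10 ∣ 110 and 11 ∣ 110, yet 110 is not a multiple of 3 (since 110 = 36·3 + 2), so 3 ∤ 110.

Both directions fail.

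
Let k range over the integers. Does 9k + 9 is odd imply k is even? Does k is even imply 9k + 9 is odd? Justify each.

(⟹) Suppose 9k + 9 is odd. Since 9 is odd, 9k and k have the same parity, so 9k + 9 ≡ k + 9 (mod 2). As 9 is odd, 9k + 9 is odd exactly when k is even. Thus k is even.

(⟸) Conversely, suppose k is even; write k = 2j. Then 9k + 9 = 9·(2j) + 9 = 2·9j + 9, which is odd.

Both directions hold; the statement is true.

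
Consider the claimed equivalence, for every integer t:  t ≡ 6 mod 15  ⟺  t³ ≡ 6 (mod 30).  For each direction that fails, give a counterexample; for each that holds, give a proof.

Converse. The residues r modulo 30 with r³ ≡ 6 (mod 30) are exactly {6}, and each is ≡ 6 (mod 15).

Forward direction. This fails: take t = 21. Then 21 ≡ 6 (mod 15), but 21³ = 9261 ≡ 21 (mod 30), not 6.

Not equivalent: only (⇐) holds.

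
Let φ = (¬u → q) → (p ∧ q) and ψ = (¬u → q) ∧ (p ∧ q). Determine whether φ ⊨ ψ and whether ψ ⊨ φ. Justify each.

Only the converse holds.

(→) This fails. Under q = F, u = F, p = F, the left side is true but the right side is false.

(←) Assume the antecedent. If q is true, the antecedent forces (q = T, u = F, p = T) or (q = T, u = T, p = T), and (¬u → q) → (p ∧ q) holds there. If q is false, the antecedent cannot hold. Either way (¬u → q) → (p ∧ q) holds.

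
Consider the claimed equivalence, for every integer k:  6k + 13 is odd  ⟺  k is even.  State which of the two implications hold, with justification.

(⇒) fails; (⇐) holds.

(→) This fails: take k = 3. Then 6k + 13 = 31, which is odd, yet k = 3 is odd, not even.

(←) Suppose k is even. Since 6 is even, 6k is even for every k, so 6k + 13 has the same parity as 13, which is odd. Hence 6k + 13 is odd.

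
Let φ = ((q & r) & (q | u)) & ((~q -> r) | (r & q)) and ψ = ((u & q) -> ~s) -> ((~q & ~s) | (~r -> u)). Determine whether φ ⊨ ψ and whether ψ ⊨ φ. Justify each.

(⇒) holds; (⇐) fails.

(⟹) Assume the antecedent. If r is true, the consequent reduces to true regardless of the other variables. If r is false, the antecedent cannot hold. Either way the consequent holds.

(⟸) This fails. Under r = F, u = F, q = F, s = F, the left side is false but the right side is true.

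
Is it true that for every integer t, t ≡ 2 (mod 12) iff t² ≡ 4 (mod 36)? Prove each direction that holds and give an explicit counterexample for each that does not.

(⇒) This fails: take t = 14. Then 14 ≡ 2 (mod 12), but 14² = 196 ≡ 16 (mod 36), not 4.

(⇐) This fails: take t = 16. Then 16² = 256 ≡ 4 (mod 36), yet 16 ≡ 4 (mod 12), not 2.

(⇒) fails and (⇐) fails.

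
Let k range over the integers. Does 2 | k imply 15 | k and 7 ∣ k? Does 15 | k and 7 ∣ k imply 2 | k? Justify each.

(⟹) This fails: take k = 2. Certainly 2 ∣ 2, but 15 ∤ 2.

(⟸) This fails: take k = 105. Both 15 ∣ 105 and 7 ∣ 105, yet 105 is not a multiple of 2 (since 105 = 52·2 + 1), so 2 ∤ 105.

Neither direction holds.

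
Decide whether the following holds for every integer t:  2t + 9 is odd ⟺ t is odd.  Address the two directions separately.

Only the reverse direction holds.

(→) This fails: take t = 4. Then 2t + 9 = 17, which is odd, yet t = 4 is even, not odd.

(←) Suppose t is odd. Since 2 is even, 2t is even for every t, so 2t + 9 has the same parity as 9, which is odd. Hence 2t + 9 is odd.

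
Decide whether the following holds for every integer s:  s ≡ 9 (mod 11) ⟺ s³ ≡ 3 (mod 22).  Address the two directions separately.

Forward direction. This fails: take s = 20. Then 20 ≡ 9 (mod 11), but 20³ = 8000 ≡ 14 (mod 22), not 3.

Converse. The residues r modulo 22 with r³ ≡ 3 (mod 22) are exactly {9}, and each is ≡ 9 (mod 11).

The forward direction fails; the converse holds.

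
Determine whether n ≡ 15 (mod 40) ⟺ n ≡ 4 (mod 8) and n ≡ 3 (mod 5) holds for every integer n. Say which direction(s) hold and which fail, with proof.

(⇒) This fails: n = 15 gives 15 ≡ 15 (mod 40) but 15 ≡ 7 (mod 8), so the conjunction on the right does not hold.

(⇐) This fails: n = 28 satisfies both congruences on the right (28 ≡ 4 mod 8 and 28 ≡ 3 mod 5) yet 28 ≡ 28 (mod 40), not 15.

Both directions fail.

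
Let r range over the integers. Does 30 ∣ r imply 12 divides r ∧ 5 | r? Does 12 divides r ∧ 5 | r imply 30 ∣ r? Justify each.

(⇒) fails; (⇐) holds.

(⇒) This fails: take r = 30. Certainly 30 ∣ 30, but 12 ∤ 30.

(⇐) Suppose 12 ∣ r and 5 ∣ r. Any common multiple of 12 and 5 is a multiple of their lcm; here gcd(12, 5) = 1, so lcm(12, 5) = 12·5 = 60, so 60 ∣ r. Since 30 ∣ 60, it follows that 30 ∣ r.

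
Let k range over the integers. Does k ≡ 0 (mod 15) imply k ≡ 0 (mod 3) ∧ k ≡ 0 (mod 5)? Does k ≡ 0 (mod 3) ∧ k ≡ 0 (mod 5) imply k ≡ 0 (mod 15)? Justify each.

(⇐) If k ≡ 0 (mod 3) and k ≡ 0 (mod 5), then by the Chinese remainder theorem k ≡ 0 (mod 15). This is exactly k ≡ 0 (mod 15).

(⇒) Suppose k ≡ 0 (mod 15); write k = 15j + 0. Since 3 ∣ 15, reducing mod 3 gives k ≡ 0 (mod 3); since 5 ∣ 15, reducing mod 5 gives k ≡ 0 (mod 5).

The biconditional holds.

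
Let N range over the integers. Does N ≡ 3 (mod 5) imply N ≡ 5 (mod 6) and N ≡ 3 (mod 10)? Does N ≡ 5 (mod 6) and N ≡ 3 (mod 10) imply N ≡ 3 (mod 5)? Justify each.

(→) This fails: N = 3 gives 3 ≡ 3 (mod 5) but 3 ≡ 3 (mod 6), so the conjunction on the right does not hold.

(←) Conversely, if N ≡ 5 (mod 6) and N ≡ 3 (mod 10), then by the Chinese remainder theorem N ≡ 23 (mod 30). Since 23 ≡ 3 (mod 5) and 5 ∣ 30, we get N ≡ 3 (mod 5).

Only the reverse direction holds.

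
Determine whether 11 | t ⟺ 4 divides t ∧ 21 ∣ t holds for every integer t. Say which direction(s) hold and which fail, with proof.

(→) This fails: take t = 11. Certainly 11 ∣ 11, but 4 ∤ 11.

(←) This fails: take t = 84. Both 4 ∣ 84 and 21 ∣ 84, yet 84 is not a multiple of 11 (since 84 = 7·11 + 7), so 11 ∤ 84.

Neither direction holds.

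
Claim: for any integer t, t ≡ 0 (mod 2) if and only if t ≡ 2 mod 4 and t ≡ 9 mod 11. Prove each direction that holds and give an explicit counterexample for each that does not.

Forward direction. This fails: t = 0 gives 0 ≡ 0 (mod 2) but 0 ≡ 0 (mod 4), so the conjunction on the right does not hold.

Converse. If t ≡ 2 (mod 4) and t ≡ 9 (mod 11), then by the Chinese remainder theorem t ≡ 42 (mod 44). Since 42 ≡ 0 (mod 2) and 2 ∣ 44, we get t ≡ 0 (mod 2).

Only the converse holds.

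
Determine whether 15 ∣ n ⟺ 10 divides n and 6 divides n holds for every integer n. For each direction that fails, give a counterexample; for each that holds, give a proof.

Only the converse holds.

(⇐) Suppose 10 ∣ n and 6 ∣ n. Any common multiple of 10 and 6 is a multiple of their lcm; here lcm(10, 6) = 10·6/gcd(10, 6) = 60/2 = 30, so 30 ∣ n. Since 15 ∣ 30, it follows that 15 ∣ n.

(⇒) This fails: take n = 15. Certainly 15 ∣ 15, but 10 ∤ 15.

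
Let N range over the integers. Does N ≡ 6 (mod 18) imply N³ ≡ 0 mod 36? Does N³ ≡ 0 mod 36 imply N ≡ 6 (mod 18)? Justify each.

Not equivalent: only (⇒) holds.

Forward direction. Suppose N ≡ 6 (mod 18). Working modulo 36, N ∈ {6, 24}; for each such r, r³ ≡ 0 (mod 36).

Converse. This fails: take N = 0. Then 0³ = 0 ≡ 0 (mod 36), yet 0 ≡ 0 (mod 18), not 6.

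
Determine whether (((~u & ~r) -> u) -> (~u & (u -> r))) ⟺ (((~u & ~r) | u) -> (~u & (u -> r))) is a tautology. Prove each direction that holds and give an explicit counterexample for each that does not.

(⇒) Assume the antecedent. If r is true, the antecedent forces (r = T, u = F), and the consequent holds there. If r is false, the antecedent forces (r = F, u = F), and the consequent holds there. Either way the consequent holds.

(⇐) Assume the antecedent. If r is true, the antecedent forces (r = T, u = F), and the consequent holds there. If r is false, the antecedent forces (r = F, u = F), and the consequent holds there. Either way the consequent holds.

Both implications hold.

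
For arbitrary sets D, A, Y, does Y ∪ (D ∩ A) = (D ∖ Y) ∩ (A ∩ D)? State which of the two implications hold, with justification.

(⟹) This inclusion fails. Take D = ∅, A = ∅, Y = {1}; then 1 ∈ Y ∪ (D ∩ A) but 1 ∉ (D ∖ Y) ∩ (A ∩ D).

(⟸) Let x ∈ (D ∖ Y) ∩ (A ∩ D). Then x ∈ D ∩ A and x ∉ Y, from which x ∈ Y ∪ (D ∩ A).

Only the reverse inclusion holds.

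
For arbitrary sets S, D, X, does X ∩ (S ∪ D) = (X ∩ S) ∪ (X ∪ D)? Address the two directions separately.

(⊆) Let x ∈ X ∩ (S ∪ D). Then either x ∈ S ∩ X and x ∉ D; or x ∈ D ∩ X and x ∉ S; or x ∈ S ∩ D ∩ X. In each case x ∈ (X ∩ S) ∪ (X ∪ D), so X ∩ (S ∪ D) ⊆ (X ∩ S) ∪ (X ∪ D).

(⊇) This inclusion fails. Take S = ∅, D = {1}, X = ∅; then 1 ∈ (X ∩ S) ∪ (X ∪ D) but 1 ∉ X ∩ (S ∪ D).

Only the forward inclusion holds.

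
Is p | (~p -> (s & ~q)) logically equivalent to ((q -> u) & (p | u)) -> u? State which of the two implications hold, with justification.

(⇒) fails and (⇐) fails.

Forward direction. This fails. Under q = F, s = F, p = T, u = F, the left side is true but the right side is false.

Converse. This fails. Under q = F, s = F, p = F, u = F, the left side is false but the right side is true.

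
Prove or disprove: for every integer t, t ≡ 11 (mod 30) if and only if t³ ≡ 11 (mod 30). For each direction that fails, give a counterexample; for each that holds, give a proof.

Equivalent; both directions hold.

(⇒) Suppose t ≡ 11 (mod 30). Write t = 30j + 11. Then (30j + 11)³ = 27000j³ + 29700j² + 10890j + 1331 = 30(900j³ + 990j² + 363j + 44) + 11, so t³ ≡ 11 (mod 30).

(⇐) Conversely, suppose t³ ≡ 11 (mod 30). The only residue r in {0, …, 29} with r³ ≡ 11 (mod 30) is r = 11, so t ≡ 11 (mod 30).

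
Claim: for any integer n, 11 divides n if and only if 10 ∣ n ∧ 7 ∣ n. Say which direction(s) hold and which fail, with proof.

[⇒] This fails: take n = 11. Certainly 11 ∣ 11, but 10 ∤ 11.

[⇐] This fails: take n = 70. Both 10 ∣ 70 and 7 ∣ 70, yet 70 is not a multiple of 11 (since 70 = 6·11 + 4), so 11 ∤ 70.

Neither direction holds.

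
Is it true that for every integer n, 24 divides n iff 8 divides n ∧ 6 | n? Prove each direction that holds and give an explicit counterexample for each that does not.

Forward direction. If 24 ∣ n, write n = 24q. Since 24 = 3·8, n = 8·(3q), so 8 ∣ n; and since 24 = 4·6, n = 6·(4q), so 6 ∣ n.

Converse. Suppose 8 ∣ n and 6 ∣ n. Any common multiple of 8 and 6 is a multiple of their lcm; here lcm(8, 6) = 8·6/gcd(8, 6) = 48/2 = 24, so 24 ∣ n.

Equivalent; both directions hold.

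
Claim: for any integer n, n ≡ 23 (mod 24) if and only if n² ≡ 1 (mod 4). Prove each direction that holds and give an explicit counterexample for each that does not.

Forward direction. Suppose n ≡ 23 (mod 24). Then n² ≡ 23² = 529 (mod 24), and since 4 ∣ 24, also n² ≡ 1 (mod 4).

Converse. This fails: take n = 1. Then 1² = 1 ≡ 1 (mod 4), yet 1 ≡ 1 (mod 24), not 23.

The forward direction holds; the converse fails.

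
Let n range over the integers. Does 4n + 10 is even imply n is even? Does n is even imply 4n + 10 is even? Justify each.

Only the reverse direction holds.

(→) This fails: take n = 5. Then 4n + 10 = 30, which is even, yet n = 5 is odd, not even.

(←) Suppose n is even. Since 4 is even, 4n is even for every n, so 4n + 10 has the same parity as 10, which is even. Hence 4n + 10 is even.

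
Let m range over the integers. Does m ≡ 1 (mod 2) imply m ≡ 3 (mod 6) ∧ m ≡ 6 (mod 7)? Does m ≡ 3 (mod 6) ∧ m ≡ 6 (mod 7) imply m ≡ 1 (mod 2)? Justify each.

Only the converse holds.

Forward direction. This fails: m = 1 gives 1 ≡ 1 (mod 2) but 1 ≡ 1 (mod 6), so the conjunction on the right does not hold.

Converse. If m ≡ 3 (mod 6) and m ≡ 6 (mod 7), then by the Chinese remainder theorem m ≡ 27 (mod 42). Since 27 ≡ 1 (mod 2) and 2 ∣ 42, we get m ≡ 1 (mod 2).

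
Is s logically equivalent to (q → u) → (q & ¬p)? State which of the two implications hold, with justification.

(⟹) This fails. Under p = F, u = F, s = T, q = F, the left side is true but the right side is false.

(⟸) This fails. Under p = F, u = F, s = F, q = T, the left side is false but the right side is true.

Both directions fail.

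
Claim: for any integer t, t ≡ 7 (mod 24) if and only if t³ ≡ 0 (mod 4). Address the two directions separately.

Forward direction. This fails: take t = 7. Then 7 ≡ 7 (mod 24), but 7³ = 343 ≡ 3 (mod 4), not 0.

Converse. This fails: take t = 0. Then 0³ = 0 ≡ 0 (mod 4), yet 0 ≡ 0 (mod 24), not 7.

Both directions fail.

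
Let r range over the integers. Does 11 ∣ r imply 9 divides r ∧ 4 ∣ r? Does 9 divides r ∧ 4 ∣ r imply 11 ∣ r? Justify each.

Neither implication holds.

(→) This fails: take r = 11. Certainly 11 ∣ 11, but 9 ∤ 11.

(←) This fails: take r = 36. Both 9 ∣ 36 and 4 ∣ 36, yet 36 is not a multiple of 11 (since 36 = 3·11 + 3), so 11 ∤ 36.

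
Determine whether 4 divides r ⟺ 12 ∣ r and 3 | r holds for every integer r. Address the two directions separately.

(→) This fails: take r = 4. Certainly 4 ∣ 4, but 12 ∤ 4.

(←) Suppose 12 ∣ r and 3 ∣ r. Any common multiple of 12 and 3 is a multiple of their lcm; here lcm(12, 3) = 12·3/gcd(12, 3) = 36/3 = 12, so 12 ∣ r. Since 4 ∣ 12, it follows that 4 ∣ r.

The forward direction fails; the converse holds.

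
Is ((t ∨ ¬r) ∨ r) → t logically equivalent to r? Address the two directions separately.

Neither direction holds.

(→) This fails. Under r = F, t = T, the left side is true but the right side is false.

(←) This fails. Under r = T, t = F, the left side is false but the right side is true.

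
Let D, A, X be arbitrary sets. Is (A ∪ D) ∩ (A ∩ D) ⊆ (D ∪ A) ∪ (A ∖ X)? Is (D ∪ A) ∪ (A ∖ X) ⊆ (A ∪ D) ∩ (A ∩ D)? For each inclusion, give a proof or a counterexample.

Forward inclusion. Let x ∈ (A ∪ D) ∩ (A ∩ D). Then either x ∈ D ∩ A and x ∉ X; or x ∈ D ∩ A ∩ X. In each case x ∈ (D ∪ A) ∪ (A ∖ X), so (A ∪ D) ∩ (A ∩ D) ⊆ (D ∪ A) ∪ (A ∖ X).

Reverse inclusion. This inclusion fails. Take D = {1}, A = ∅, X = ∅; then 1 ∈ (D ∪ A) ∪ (A ∖ X) but 1 ∉ (A ∪ D) ∩ (A ∩ D).

The sets are not equal: only the forward inclusion holds.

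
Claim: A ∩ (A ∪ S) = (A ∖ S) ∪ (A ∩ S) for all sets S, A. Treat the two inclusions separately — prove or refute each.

(⊆) Let x ∈ A ∩ (A ∪ S). Then either x ∈ A and x ∉ S; or x ∈ S ∩ A. In each case x ∈ (A ∖ S) ∪ (A ∩ S), so A ∩ (A ∪ S) ⊆ (A ∖ S) ∪ (A ∩ S).

(⊇) Let x ∈ (A ∖ S) ∪ (A ∩ S). Then either x ∈ A and x ∉ S; or x ∈ S ∩ A. In each case x ∈ A ∩ (A ∪ S), so (A ∖ S) ∪ (A ∩ S) ⊆ A ∩ (A ∪ S).

Both inclusions hold; the sets are equal.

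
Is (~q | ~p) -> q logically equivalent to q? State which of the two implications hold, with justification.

Both implications hold.

Forward direction. Assume the antecedent. If p is true, the antecedent forces (p = T, q = T), and q holds there. If p is false, the antecedent forces (p = F, q = T), and q holds there. Either way q holds.

Converse. Assume the antecedent. If p is true, the antecedent forces (p = T, q = T), and (~q | ~p) -> q holds there. If p is false, the antecedent forces (p = F, q = T), and (~q | ~p) -> q holds there. Either way (~q | ~p) -> q holds.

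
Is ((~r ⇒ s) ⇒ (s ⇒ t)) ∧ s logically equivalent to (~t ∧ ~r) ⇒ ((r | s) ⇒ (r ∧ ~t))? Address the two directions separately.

The forward direction holds; the converse fails.

[⇒] Assume the antecedent. If s is true, the antecedent forces (s = T, r = F, t = T) or (s = T, r = T, t = T), and the consequent holds there. If s is false, the antecedent cannot hold. Either way the consequent holds.

[⇐] This fails. Under s = F, r = F, t = F, the left side is false but the right side is true.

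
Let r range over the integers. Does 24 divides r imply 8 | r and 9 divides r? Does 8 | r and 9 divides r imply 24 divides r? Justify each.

Not equivalent: only (⇐) holds.

(←) Suppose 8 ∣ r and 9 ∣ r. Any common multiple of 8 and 9 is a multiple of their lcm; here gcd(8, 9) = 1, so lcm(8, 9) = 8·9 = 72, so 72 ∣ r. Since 24 ∣ 72, it follows that 24 ∣ r.

(→) This fails: take r = 24. Certainly 24 ∣ 24, but 9 ∤ 24.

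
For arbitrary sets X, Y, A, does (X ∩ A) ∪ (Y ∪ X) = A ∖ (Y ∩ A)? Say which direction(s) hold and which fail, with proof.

(⊆) fails and (⊇) fails.

(⟹) This inclusion fails. Take X = {1}, Y = ∅, A = ∅; then 1 ∈ (X ∩ A) ∪ (Y ∪ X) but 1 ∉ A ∖ (Y ∩ A).

(⟸) This inclusion fails. Take X = ∅, Y = ∅, A = {1}; then 1 ∈ A ∖ (Y ∩ A) but 1 ∉ (X ∩ A) ∪ (Y ∪ X).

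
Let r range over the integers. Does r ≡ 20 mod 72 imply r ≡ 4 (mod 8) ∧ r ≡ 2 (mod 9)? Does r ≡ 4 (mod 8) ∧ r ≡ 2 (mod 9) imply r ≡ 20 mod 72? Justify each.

Both directions hold.

(⟸) If r ≡ 4 (mod 8) and r ≡ 2 (mod 9), then by the Chinese remainder theorem r ≡ 20 (mod 72). This is exactly r ≡ 20 (mod 72).

(⟹) Suppose r ≡ 20 (mod 72); write r = 72j + 20. Since 8 ∣ 72, reducing mod 8 gives r ≡ 20 ≡ 4 (mod 8); since 9 ∣ 72, reducing mod 9 gives r ≡ 20 ≡ 2 (mod 9).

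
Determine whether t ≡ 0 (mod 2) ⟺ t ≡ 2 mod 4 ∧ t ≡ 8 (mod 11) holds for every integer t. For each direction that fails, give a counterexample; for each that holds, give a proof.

(⇒) This fails: t = 0 gives 0 ≡ 0 (mod 2) but 0 ≡ 0 (mod 4), so the conjunction on the right does not hold.

(⇐) Conversely, if t ≡ 2 (mod 4) and t ≡ 8 (mod 11), then by the Chinese remainder theorem t ≡ 30 (mod 44). Since 30 ≡ 0 (mod 2) and 2 ∣ 44, we get t ≡ 0 (mod 2).

Only the converse holds.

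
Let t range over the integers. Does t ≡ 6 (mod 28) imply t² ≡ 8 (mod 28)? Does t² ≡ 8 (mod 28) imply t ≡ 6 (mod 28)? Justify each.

[⇒] Suppose t ≡ 6 (mod 28). Write t = 28j + 6. Then (28j + 6)² = 784j² + 336j + 36 = 28(28j² + 12j + 1) + 8, so t² ≡ 8 (mod 28).

[⇐] This fails: take t = 8. Then 8² = 64 ≡ 8 (mod 28), yet 8 ≡ 8 (mod 28), not 6.

The forward direction holds; the converse fails.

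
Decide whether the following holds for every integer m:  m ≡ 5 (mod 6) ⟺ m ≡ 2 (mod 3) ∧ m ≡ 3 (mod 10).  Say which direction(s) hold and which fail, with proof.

Only the reverse direction holds.

(⟹) This fails: m = 5 gives 5 ≡ 5 (mod 6) but 5 ≡ 5 (mod 10), so the conjunction on the right does not hold.

(⟸) Conversely, if m ≡ 2 (mod 3) and m ≡ 3 (mod 10), then by the Chinese remainder theorem m ≡ 23 (mod 30). Since 23 ≡ 5 (mod 6) and 6 ∣ 30, we get m ≡ 5 (mod 6).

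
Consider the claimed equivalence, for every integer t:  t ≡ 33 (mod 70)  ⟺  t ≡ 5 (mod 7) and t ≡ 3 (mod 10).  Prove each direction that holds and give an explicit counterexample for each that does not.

The biconditional holds.

(→) Suppose t ≡ 33 (mod 70); write t = 70j + 33. Since 7 ∣ 70, reducing mod 7 gives t ≡ 33 ≡ 5 (mod 7); since 10 ∣ 70, reducing mod 10 gives t ≡ 33 ≡ 3 (mod 10).

(←) Conversely, if t ≡ 5 (mod 7) and t ≡ 3 (mod 10), then by the Chinese remainder theorem t ≡ 33 (mod 70). This is exactly t ≡ 33 (mod 70).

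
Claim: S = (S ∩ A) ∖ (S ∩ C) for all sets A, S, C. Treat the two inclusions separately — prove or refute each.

Forward inclusion. This inclusion fails. Take A = ∅, S = {1}, C = ∅; then 1 ∈ S but 1 ∉ (S ∩ A) ∖ (S ∩ C).

Reverse inclusion. Let x ∈ (S ∩ A) ∖ (S ∩ C). Then x ∈ A ∩ S and x ∉ C, from which x ∈ S.

Only the reverse inclusion holds.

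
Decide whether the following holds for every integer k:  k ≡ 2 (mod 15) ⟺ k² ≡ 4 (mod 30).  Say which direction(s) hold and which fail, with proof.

Both directions fail.

(⇒) This fails: take k = 17. Then 17 ≡ 2 (mod 15), but 17² = 289 ≡ 19 (mod 30), not 4.

(⇐) This fails: take k = 8. Then 8² = 64 ≡ 4 (mod 30), yet 8 ≡ 8 (mod 15), not 2.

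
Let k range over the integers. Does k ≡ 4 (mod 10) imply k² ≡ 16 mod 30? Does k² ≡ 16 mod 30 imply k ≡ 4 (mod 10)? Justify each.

[⇒] This fails: take k = 24. Then 24 ≡ 4 (mod 10), but 24² = 576 ≡ 6 (mod 30), not 16.

[⇐] This fails: take k = 16. Then 16² = 256 ≡ 16 (mod 30), yet 16 ≡ 6 (mod 10), not 4.

Both directions fail.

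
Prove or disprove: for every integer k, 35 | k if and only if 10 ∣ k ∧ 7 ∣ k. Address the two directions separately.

Only the reverse direction holds.

[⇒] This fails: take k = 35. Certainly 35 ∣ 35, but 10 ∤ 35.

[⇐] Suppose 10 ∣ k and 7 ∣ k. Any common multiple of 10 and 7 is a multiple of their lcm; here gcd(10, 7) = 1, so lcm(10, 7) = 10·7 = 70, so 70 ∣ k. Since 35 ∣ 70, it follows that 35 ∣ k.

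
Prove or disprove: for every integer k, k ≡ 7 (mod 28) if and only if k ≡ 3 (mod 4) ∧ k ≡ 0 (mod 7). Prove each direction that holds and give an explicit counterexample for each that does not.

The biconditional holds.

(⇐) If k ≡ 3 (mod 4) and k ≡ 0 (mod 7), then by the Chinese remainder theorem k ≡ 7 (mod 28). This is exactly k ≡ 7 (mod 28).

(⇒) Suppose k ≡ 7 (mod 28); write k = 28j + 7. Since 4 ∣ 28, reducing mod 4 gives k ≡ 7 ≡ 3 (mod 4); since 7 ∣ 28, reducing mod 7 gives k ≡ 7 ≡ 0 (mod 7).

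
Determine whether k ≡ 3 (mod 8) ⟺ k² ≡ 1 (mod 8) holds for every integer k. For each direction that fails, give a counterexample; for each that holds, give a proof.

Only the forward implication holds.

(⇒) Suppose k ≡ 3 (mod 8). Write k = 8j + 3. Then (8j + 3)² = 64j² + 48j + 9 = 8(8j² + 6j + 1) + 1, so k² ≡ 1 (mod 8).

(⇐) This fails: take k = 1. Then 1² = 1 ≡ 1 (mod 8), yet 1 ≡ 1 (mod 8), not 3.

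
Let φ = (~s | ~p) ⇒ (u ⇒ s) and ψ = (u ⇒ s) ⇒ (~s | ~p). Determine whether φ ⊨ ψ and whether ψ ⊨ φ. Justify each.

(⟹) This fails. Under u = F, s = T, p = T, the left side is true but the right side is false.

(⟸) This fails. Under u = T, s = F, p = F, the left side is false but the right side is true.

Both directions fail.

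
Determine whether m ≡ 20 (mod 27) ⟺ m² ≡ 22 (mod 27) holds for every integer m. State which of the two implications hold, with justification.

Only the forward direction holds.

Forward direction. Suppose m ≡ 20 (mod 27). Write m = 27j + 20. Then (27j + 20)² = 729j² + 1080j + 400 = 27(27j² + 40j + 14) + 22, so m² ≡ 22 (mod 27).

Converse. This fails: take m = 7. Then 7² = 49 ≡ 22 (mod 27), yet 7 ≡ 7 (mod 27), not 20.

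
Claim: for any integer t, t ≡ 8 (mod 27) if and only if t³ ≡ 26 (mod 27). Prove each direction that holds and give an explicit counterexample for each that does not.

(→) Suppose t ≡ 8 (mod 27). Write t = 27j + 8. Then (27j + 8)³ = 19683j³ + 17496j² + 5184j + 512 = 27(729j³ + 648j² + 192j + 18) + 26, so t³ ≡ 26 (mod 27).

(←) This fails: take t = 17. Then 17³ = 4913 ≡ 26 (mod 27), yet 17 ≡ 17 (mod 27), not 8.

(⇒) holds; (⇐) fails.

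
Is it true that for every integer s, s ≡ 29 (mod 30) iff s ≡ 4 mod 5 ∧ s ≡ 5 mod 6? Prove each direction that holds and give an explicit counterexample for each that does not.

The biconditional holds.

Forward direction. Suppose s ≡ 29 (mod 30); write s = 30j + 29. Since 5 ∣ 30, reducing mod 5 gives s ≡ 29 ≡ 4 (mod 5); since 6 ∣ 30, reducing mod 6 gives s ≡ 29 ≡ 5 (mod 6).

Converse. If s ≡ 4 (mod 5) and s ≡ 5 (mod 6), then by the Chinese remainder theorem s ≡ 29 (mod 30). This is exactly s ≡ 29 (mod 30).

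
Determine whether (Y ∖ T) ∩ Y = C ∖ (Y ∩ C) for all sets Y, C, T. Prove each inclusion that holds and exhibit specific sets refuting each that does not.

(⊆) This inclusion fails. Take Y = {1}, C = ∅, T = ∅; then 1 ∈ (Y ∖ T) ∩ Y but 1 ∉ C ∖ (Y ∩ C).

(⊇) This inclusion fails. Take Y = ∅, C = {1}, T = ∅; then 1 ∈ C ∖ (Y ∩ C) but 1 ∉ (Y ∖ T) ∩ Y.

Neither inclusion holds.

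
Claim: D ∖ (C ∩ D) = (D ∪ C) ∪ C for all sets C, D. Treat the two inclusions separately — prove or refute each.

Only the forward inclusion holds.

(⊇) This inclusion fails. Take C = {1}, D = ∅; then 1 ∈ (D ∪ C) ∪ C but 1 ∉ D ∖ (C ∩ D).

(⊆) Let x ∈ D ∖ (C ∩ D). Then x ∈ D and x ∉ C, from which x ∈ (D ∪ C) ∪ C.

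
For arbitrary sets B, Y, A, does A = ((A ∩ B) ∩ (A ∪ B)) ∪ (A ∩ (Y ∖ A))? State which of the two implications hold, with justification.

Forward inclusion. This inclusion fails. Take B = ∅, Y = ∅, A = {1}; then 1 ∈ A but 1 ∉ ((A ∩ B) ∩ (A ∪ B)) ∪ (A ∩ (Y ∖ A)).

Reverse inclusion. Let x ∈ ((A ∩ B) ∩ (A ∪ B)) ∪ (A ∩ (Y ∖ A)). Then either x ∈ B ∩ A and x ∉ Y; or x ∈ B ∩ Y ∩ A. In each case x ∈ A, so ((A ∩ B) ∩ (A ∪ B)) ∪ (A ∩ (Y ∖ A)) ⊆ A.

(⊆) fails; (⊇) holds.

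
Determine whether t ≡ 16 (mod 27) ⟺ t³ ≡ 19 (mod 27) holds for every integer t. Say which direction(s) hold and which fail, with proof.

(⟹) Suppose t ≡ 16 (mod 27). Write t = 27j + 16. Then (27j + 16)³ = 19683j³ + 34992j² + 20736j + 4096 = 27(729j³ + 1296j² + 768j + 151) + 19, so t³ ≡ 19 (mod 27).

(⟸) This fails: take t = 7. Then 7³ = 343 ≡ 19 (mod 27), yet 7 ≡ 7 (mod 27), not 16.

Only the forward direction holds.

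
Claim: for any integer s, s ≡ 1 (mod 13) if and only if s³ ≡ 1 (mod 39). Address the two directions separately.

[⇒] This fails: take s = 14. Then 14 ≡ 1 (mod 13), but 14³ = 2744 ≡ 14 (mod 39), not 1.

[⇐] This fails: take s = 16. Then 16³ = 4096 ≡ 1 (mod 39), yet 16 ≡ 3 (mod 13), not 1.

Neither direction holds.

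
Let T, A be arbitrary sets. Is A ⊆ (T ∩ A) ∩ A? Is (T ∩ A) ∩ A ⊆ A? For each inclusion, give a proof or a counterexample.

Forward inclusion. This inclusion fails. Take T = ∅, A = {1}; then 1 ∈ A but 1 ∉ (T ∩ A) ∩ A.

Reverse inclusion. Let x ∈ (T ∩ A) ∩ A. Then x ∈ T ∩ A, from which x ∈ A.

The sets are not equal: only the reverse inclusion holds.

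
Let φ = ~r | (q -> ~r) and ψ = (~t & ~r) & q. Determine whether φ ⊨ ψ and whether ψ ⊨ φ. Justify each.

Only the reverse direction holds.

[⇒] This fails. Under q = F, r = F, t = F, the left side is true but the right side is false.

[⇐] Assume the antecedent. If q is true, the antecedent forces (q = T, r = F, t = F), and ~r | (q -> ~r) holds there. If q is false, the antecedent cannot hold. Either way ~r | (q -> ~r) holds.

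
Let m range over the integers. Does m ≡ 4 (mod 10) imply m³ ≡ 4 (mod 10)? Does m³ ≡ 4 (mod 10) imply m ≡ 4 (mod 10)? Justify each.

(⇒) Suppose m ≡ 4 (mod 10). Write m = 10j + 4. Then (10j + 4)³ = 1000j³ + 1200j² + 480j + 64 = 10(100j³ + 120j² + 48j + 6) + 4, so m³ ≡ 4 (mod 10).

(⇐) For the converse, argue contrapositively. If m ≢ 4 (mod 10), then m is congruent to one of 0, 1, 2, 3, 5, 6, 7, 8, 9 modulo 10, and these give m³ ≡ 0, 1, 8, 7, 5, 6, 3, 2, 9 respectively — never 4.

Equivalent; both directions hold.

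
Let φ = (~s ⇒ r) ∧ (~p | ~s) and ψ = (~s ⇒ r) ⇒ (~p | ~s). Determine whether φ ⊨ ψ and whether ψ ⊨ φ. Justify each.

(⟸) This fails. Under r = F, s = F, p = F, the left side is false but the right side is true.

(⟹) Assume the antecedent. If s is true, the antecedent forces (r = F, s = T, p = F) or (r = T, s = T, p = F), and (~s ⇒ r) ⇒ (~p | ~s) holds there. If s is false, (~s ⇒ r) ⇒ (~p | ~s) reduces to true regardless of the other variables. Either way (~s ⇒ r) ⇒ (~p | ~s) holds.

Only the forward implication holds.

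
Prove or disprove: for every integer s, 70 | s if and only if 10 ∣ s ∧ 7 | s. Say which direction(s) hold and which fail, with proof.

The biconditional holds.

(⇒) If 70 ∣ s, write s = 70q. Since 70 = 7·10, s = 10·(7q), so 10 ∣ s; and since 70 = 10·7, s = 7·(10q), so 7 ∣ s.

(⇐) Suppose 10 ∣ s and 7 ∣ s. Any common multiple of 10 and 7 is a multiple of their lcm; here gcd(10, 7) = 1, so lcm(10, 7) = 10·7 = 70, so 70 ∣ s.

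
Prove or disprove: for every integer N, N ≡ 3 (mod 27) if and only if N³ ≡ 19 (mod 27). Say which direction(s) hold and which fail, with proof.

Both directions fail.

Forward direction. This fails: take N = 3. Then 3 ≡ 3 (mod 27), but 3³ = 27 ≡ 0 (mod 27), not 19.

Converse. This fails: take N = 7. Then 7³ = 343 ≡ 19 (mod 27), yet 7 ≡ 7 (mod 27), not 3.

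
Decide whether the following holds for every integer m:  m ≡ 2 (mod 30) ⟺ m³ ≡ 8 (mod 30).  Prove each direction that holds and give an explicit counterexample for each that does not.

[⇒] Suppose m ≡ 2 (mod 30). Write m = 30j + 2. Then (30j + 2)³ = 27000j³ + 5400j² + 360j + 8 = 30(900j³ + 180j² + 12j) + 8, so m³ ≡ 8 (mod 30).

[⇐] Conversely, suppose m³ ≡ 8 (mod 30). The only residue r in {0, …, 29} with r³ ≡ 8 (mod 30) is r = 2, so m ≡ 2 (mod 30).

Both directions hold.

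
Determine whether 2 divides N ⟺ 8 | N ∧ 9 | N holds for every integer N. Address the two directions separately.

The forward direction fails; the converse holds.

(⟹) This fails: take N = 2. Certainly 2 ∣ 2, but 8 ∤ 2.

(⟸) Suppose 8 ∣ N and 9 ∣ N. Any common multiple of 8 and 9 is a multiple of their lcm; here gcd(8, 9) = 1, so lcm(8, 9) = 8·9 = 72, so 72 ∣ N. Since 2 ∣ 72, it follows that 2 ∣ N.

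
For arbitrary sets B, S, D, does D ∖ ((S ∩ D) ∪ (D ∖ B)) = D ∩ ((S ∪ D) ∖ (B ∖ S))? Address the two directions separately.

(⟹) This inclusion fails. Take B = {1}, S = ∅, D = {1}; then 1 ∈ D ∖ ((S ∩ D) ∪ (D ∖ B)) but 1 ∉ D ∩ ((S ∪ D) ∖ (B ∖ S)).

(⟸) This inclusion fails. Take B = ∅, S = ∅, D = {1}; then 1 ∈ D ∩ ((S ∪ D) ∖ (B ∖ S)) but 1 ∉ D ∖ ((S ∩ D) ∪ (D ∖ B)).

Both inclusions fail.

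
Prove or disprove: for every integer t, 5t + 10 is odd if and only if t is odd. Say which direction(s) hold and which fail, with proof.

Both implications hold.

[⇐] Suppose t is odd; write t = 2j + 1. Then 5t + 10 = 5·(2j + 1) + 10 = 2·5j + 15, which is odd.

[⇒] Suppose 5t + 10 is odd. Since 5 is odd, 5t and t have the same parity, so 5t + 10 ≡ t + 10 (mod 2). As 10 is even, 5t + 10 is odd exactly when t is odd. Thus t is odd.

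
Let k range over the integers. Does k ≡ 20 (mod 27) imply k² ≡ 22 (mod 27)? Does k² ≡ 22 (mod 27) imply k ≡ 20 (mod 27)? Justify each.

(⇒) holds; (⇐) fails.

(⟸) This fails: take k = 7. Then 7² = 49 ≡ 22 (mod 27), yet 7 ≡ 7 (mod 27), not 20.

(⟹) Suppose k ≡ 20 (mod 27). Write k = 27j + 20. Then (27j + 20)² = 729j² + 1080j + 400 = 27(27j² + 40j + 14) + 22, so k² ≡ 22 (mod 27).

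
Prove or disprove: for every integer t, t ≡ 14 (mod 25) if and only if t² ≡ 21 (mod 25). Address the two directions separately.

Only the forward implication holds.

(←) This fails: take t = 11. Then 11² = 121 ≡ 21 (mod 25), yet 11 ≡ 11 (mod 25), not 14.

(→) Suppose t ≡ 14 (mod 25). Write t = 25j + 14. Then (25j + 14)² = 625j² + 700j + 196 = 25(25j² + 28j + 7) + 21, so t² ≡ 21 (mod 25).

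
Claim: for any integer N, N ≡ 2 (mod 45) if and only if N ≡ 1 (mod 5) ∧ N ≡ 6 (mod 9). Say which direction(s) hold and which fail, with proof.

[⇒] This fails: N = 2 gives 2 ≡ 2 (mod 45) but 2 ≡ 2 (mod 5), so the conjunction on the right does not hold.

[⇐] This fails: N = 6 satisfies both congruences on the right (6 ≡ 1 mod 5 and 6 ≡ 6 mod 9) yet 6 ≡ 6 (mod 45), not 2.

Neither direction holds.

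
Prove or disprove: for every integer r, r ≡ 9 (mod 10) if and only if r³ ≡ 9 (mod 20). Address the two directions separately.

Forward direction. This fails: take r = 19. Then 19 ≡ 9 (mod 10), but 19³ = 6859 ≡ 19 (mod 20), not 9.

Converse. The residues r modulo 20 with r³ ≡ 9 (mod 20) are exactly {9}, and each is ≡ 9 (mod 10).

The forward direction fails; the converse holds.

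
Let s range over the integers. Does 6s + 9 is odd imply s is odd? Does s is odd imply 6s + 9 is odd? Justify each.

[⇒] This fails: take s = 4. Then 6s + 9 = 33, which is odd, yet s = 4 is even, not odd.

[⇐] Suppose s is odd. Since 6 is even, 6s is even for every s, so 6s + 9 has the same parity as 9, which is odd. Hence 6s + 9 is odd.

The forward direction fails; the converse holds.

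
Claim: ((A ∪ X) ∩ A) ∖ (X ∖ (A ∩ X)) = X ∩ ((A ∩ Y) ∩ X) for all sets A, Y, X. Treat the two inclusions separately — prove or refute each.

(⊆) fails; (⊇) holds.

(⊇) Let x ∈ X ∩ ((A ∩ Y) ∩ X). Then x ∈ A ∩ Y ∩ X, from which x ∈ ((A ∪ X) ∩ A) ∖ (X ∖ (A ∩ X)).

(⊆) This inclusion fails. Take A = {1}, Y = ∅, X = ∅; then 1 ∈ ((A ∪ X) ∩ A) ∖ (X ∖ (A ∩ X)) but 1 ∉ X ∩ ((A ∩ Y) ∩ X).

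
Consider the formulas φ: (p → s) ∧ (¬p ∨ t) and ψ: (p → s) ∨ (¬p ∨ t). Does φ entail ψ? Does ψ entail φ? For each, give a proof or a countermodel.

Forward direction. Assume the antecedent. If p is true, the antecedent forces (p = T, t = T, s = T), and (p → s) ∨ (¬p ∨ t) holds there. If p is false, (p → s) ∨ (¬p ∨ t) reduces to true regardless of the other variables. Either way (p → s) ∨ (¬p ∨ t) holds.

Converse. This fails. Under p = T, t = T, s = F, the left side is false but the right side is true.

The forward direction holds; the converse fails.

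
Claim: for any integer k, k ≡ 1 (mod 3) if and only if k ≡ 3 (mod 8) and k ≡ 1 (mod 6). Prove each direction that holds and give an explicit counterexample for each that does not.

Only the converse holds.

[⇒] This fails: k = 1 gives 1 ≡ 1 (mod 3) but 1 ≡ 1 (mod 8), so the conjunction on the right does not hold.

[⇐] Conversely, if k ≡ 3 (mod 8) and k ≡ 1 (mod 6), then by the Chinese remainder theorem k ≡ 19 (mod 24). Since 19 ≡ 1 (mod 3) and 3 ∣ 24, we get k ≡ 1 (mod 3).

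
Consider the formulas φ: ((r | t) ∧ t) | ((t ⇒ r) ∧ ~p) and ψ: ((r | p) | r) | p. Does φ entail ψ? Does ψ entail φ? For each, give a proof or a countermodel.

Both directions fail.

Forward direction. This fails. Under t = F, p = F, r = F, the left side is true but the right side is false.

Converse. This fails. Under t = F, p = T, r = F, the left side is false but the right side is true.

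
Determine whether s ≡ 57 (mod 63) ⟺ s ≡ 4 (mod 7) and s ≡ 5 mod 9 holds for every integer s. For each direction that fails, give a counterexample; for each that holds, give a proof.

(→) This fails: s = 57 gives 57 ≡ 57 (mod 63) but 57 ≡ 1 (mod 7), so the conjunction on the right does not hold.

(←) This fails: s = 32 satisfies both congruences on the right (32 ≡ 4 mod 7 and 32 ≡ 5 mod 9) yet 32 ≡ 32 (mod 63), not 57.

Both directions fail.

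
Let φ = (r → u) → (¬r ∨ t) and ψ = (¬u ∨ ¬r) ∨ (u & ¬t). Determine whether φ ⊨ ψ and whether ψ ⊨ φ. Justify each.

(⇒) fails and (⇐) fails.

(⇒) This fails. Under t = T, u = T, r = T, the left side is true but the right side is false.

(⇐) This fails. Under t = F, u = T, r = T, the left side is false but the right side is true.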